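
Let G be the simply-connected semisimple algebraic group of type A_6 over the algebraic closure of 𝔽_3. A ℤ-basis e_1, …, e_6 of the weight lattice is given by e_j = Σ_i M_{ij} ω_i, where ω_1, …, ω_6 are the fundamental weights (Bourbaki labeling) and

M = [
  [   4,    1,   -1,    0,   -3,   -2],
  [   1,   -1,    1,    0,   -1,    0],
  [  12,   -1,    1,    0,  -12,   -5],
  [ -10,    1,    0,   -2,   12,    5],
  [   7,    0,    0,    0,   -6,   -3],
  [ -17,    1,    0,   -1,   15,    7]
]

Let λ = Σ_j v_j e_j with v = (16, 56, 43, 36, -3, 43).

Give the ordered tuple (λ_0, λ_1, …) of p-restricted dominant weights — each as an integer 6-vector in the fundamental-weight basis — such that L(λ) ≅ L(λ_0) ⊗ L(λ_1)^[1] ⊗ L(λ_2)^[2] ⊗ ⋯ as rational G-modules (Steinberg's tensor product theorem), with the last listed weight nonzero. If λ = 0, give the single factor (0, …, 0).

((0, 0, 0, 0, 1, 1), (0, 2, 0, 1, 0, 1))

In the fundamental-weight basis, λ has coordinates c = M·v (v = (16, 56, 43, 36, -3, 43)):
  c_1 = 4*16 + 1*56 + -1*43 + 0*36 + -3*-3 + -2*43 = 0
  c_2 = 1*16 + -1*56 + 1*43 + 0*36 + -1*-3 + 0*43 = 6
  c_3 = 12*16 + -1*56 + 1*43 + 0*36 + -12*-3 + -5*43 = 0
  c_4 = -10*16 + 1*56 + 0*43 + -2*36 + 12*-3 + 5*43 = 3
  c_5 = 7*16 + 0*56 + 0*43 + 0*36 + -6*-3 + -3*43 = 1
  c_6 = -17*16 + 1*56 + 0*43 + -1*36 + 15*-3 + 7*43 = 4
p = 3; digits c_i = Σ_j d_{ij}·3^j, 0 ≤ d_{ij} < 3:
  c_1 = 0
  c_2 = 6 = 0·3^0 + 2·3^1
  c_3 = 0
  c_4 = 3 = 0·3^0 + 1·3^1
  c_5 = 1 = 1·3^0
  c_6 = 4 = 1·3^0 + 1·3^1
λ_0 = (0, 0, 0, 0, 1, 1)
λ_1 = (0, 2, 0, 1, 0, 1)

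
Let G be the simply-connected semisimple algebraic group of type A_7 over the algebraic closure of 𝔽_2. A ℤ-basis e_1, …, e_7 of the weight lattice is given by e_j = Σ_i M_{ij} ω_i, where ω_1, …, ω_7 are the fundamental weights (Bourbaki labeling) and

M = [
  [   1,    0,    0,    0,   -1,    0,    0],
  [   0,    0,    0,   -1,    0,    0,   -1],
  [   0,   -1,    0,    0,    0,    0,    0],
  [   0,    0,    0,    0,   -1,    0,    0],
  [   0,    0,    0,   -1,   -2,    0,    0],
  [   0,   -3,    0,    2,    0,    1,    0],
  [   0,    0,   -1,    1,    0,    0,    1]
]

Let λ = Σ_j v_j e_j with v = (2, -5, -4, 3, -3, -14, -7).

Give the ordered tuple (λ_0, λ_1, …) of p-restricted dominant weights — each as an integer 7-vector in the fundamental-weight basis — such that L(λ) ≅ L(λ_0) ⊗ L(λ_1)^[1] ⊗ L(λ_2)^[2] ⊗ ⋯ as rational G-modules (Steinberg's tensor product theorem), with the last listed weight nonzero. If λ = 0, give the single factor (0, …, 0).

((1, 0, 1, 1, 1, 1, 0), (0, 0, 0, 1, 1, 1, 0), (1, 1, 1, 0, 0, 1, 0))

Change of basis e → ω: c = M·v where v = (2, -5, -4, 3, -3, -14, -7):
  c_1 = 1·2 + (0)·(-5) + (0)·(-4) + 0·3 + (-1)·(-3) + (0)·(-14) + (0)·(-7) = 5
  c_2 = 0·2 + (0)·(-5) + (0)·(-4) + (-1)·(3) + (0)·(-3) + (0)·(-14) + (-1)·(-7) = 4
  c_3 = 0·2 + (-1)·(-5) + (0)·(-4) + 0·3 + (0)·(-3) + (0)·(-14) + (0)·(-7) = 5
  c_4 = 0·2 + (0)·(-5) + (0)·(-4) + 0·3 + (-1)·(-3) + (0)·(-14) + (0)·(-7) = 3
  c_5 = 0·2 + (0)·(-5) + (0)·(-4) + (-1)·(3) + (-2)·(-3) + (0)·(-14) + (0)·(-7) = 3
  c_6 = 0·2 + (-3)·(-5) + (0)·(-4) + 2·3 + (0)·(-3) + (1)·(-14) + (0)·(-7) = 7
  c_7 = 0·2 + (0)·(-5) + (-1)·(-4) + 1·3 + (0)·(-3) + (0)·(-14) + (1)·(-7) = 0
Base-2 expansion of each c_i:
  c_1 = 5 = 1·2^0 + 0·2^1 + 1·2^2
  c_2 = 4 = 0·2^0 + 0·2^1 + 1·2^2
  c_3 = 5 = 1·2^0 + 0·2^1 + 1·2^2
  c_4 = 3 = 1·2^0 + 1·2^1
  c_5 = 3 = 1·2^0 + 1·2^1
  c_6 = 7 = 1·2^0 + 1·2^1 + 1·2^2
  c_7 = 0
p-restricted factor λ_0 = (1, 0, 1, 1, 1, 1, 0)
p-restricted factor λ_1 = (0, 0, 0, 1, 1, 1, 0)
p-restricted factor λ_2 = (1, 1, 1, 0, 0, 1, 0)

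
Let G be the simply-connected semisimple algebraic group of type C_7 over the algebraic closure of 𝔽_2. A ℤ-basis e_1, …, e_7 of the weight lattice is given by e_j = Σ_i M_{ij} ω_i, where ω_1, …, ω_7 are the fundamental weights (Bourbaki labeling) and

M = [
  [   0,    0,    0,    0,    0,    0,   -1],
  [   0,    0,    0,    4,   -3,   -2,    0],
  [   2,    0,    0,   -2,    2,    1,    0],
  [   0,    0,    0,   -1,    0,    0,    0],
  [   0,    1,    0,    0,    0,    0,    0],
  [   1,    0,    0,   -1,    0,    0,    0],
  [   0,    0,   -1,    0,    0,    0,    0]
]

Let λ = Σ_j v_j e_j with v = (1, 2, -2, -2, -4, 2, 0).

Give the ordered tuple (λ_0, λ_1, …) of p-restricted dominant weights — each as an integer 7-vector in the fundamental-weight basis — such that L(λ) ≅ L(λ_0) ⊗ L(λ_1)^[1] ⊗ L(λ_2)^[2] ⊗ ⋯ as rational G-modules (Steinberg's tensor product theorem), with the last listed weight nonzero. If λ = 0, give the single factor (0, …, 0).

((0, 0, 0, 0, 0, 1, 0), (0, 0, 0, 1, 1, 1, 1))

ω-coordinates c = M·v, v = (1, 2, -2, -2, -4, 2, 0):
  c_1 = (0)·(1) + (0)·(2) + (0)·(-2) + (0)·(-2) + (0)·(-4) + (0)·(2) + (-1)·(0) = 0
  c_2 = (0)·(1) + (0)·(2) + (0)·(-2) + (4)·(-2) + (-3)·(-4) + (-2)·(2) + (0)·(0) = 0
  c_3 = (2)·(1) + (0)·(2) + (0)·(-2) + (-2)·(-2) + (2)·(-4) + (1)·(2) + (0)·(0) = 0
  c_4 = (0)·(1) + (0)·(2) + (0)·(-2) + (-1)·(-2) + (0)·(-4) + (0)·(2) + (0)·(0) = 2
  c_5 = (0)·(1) + (1)·(2) + (0)·(-2) + (0)·(-2) + (0)·(-4) + (0)·(2) + (0)·(0) = 2
  c_6 = (1)·(1) + (0)·(2) + (0)·(-2) + (-1)·(-2) + (0)·(-4) + (0)·(2) + (0)·(0) = 3
  c_7 = (0)·(1) + (0)·(2) + (-1)·(-2) + (0)·(-2) + (0)·(-4) + (0)·(2) + (0)·(0) = 2
Expand coordinatewise in base 2:
  c_1 = 0
  c_2 = 0
  c_3 = 0
  c_4 = 2 = 0·2^0 + 1·2^1
  c_5 = 2 = 0·2^0 + 1·2^1
  c_6 = 3 = 1·2^0 + 1·2^1
  c_7 = 2 = 0·2^0 + 1·2^1
Factor λ_0 = (0, 0, 0, 0, 0, 1, 0)
Factor λ_1 = (0, 0, 0, 1, 1, 1, 1)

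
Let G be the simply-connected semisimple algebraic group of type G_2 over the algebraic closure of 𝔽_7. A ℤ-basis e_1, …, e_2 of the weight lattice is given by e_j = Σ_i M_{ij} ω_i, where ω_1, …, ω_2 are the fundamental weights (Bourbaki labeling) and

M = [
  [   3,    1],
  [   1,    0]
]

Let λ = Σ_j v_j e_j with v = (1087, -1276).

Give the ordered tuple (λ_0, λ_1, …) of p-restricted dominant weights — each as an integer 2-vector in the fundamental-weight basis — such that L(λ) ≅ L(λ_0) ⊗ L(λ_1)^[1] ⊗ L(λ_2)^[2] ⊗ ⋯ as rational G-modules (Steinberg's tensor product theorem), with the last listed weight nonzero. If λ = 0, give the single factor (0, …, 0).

Converting to the ω-basis (c_i = row i of M dotted with v = (1087, -1276)):
  c_1 = 3*1087 + 1*-1276 = 1985
  c_2 = 1*1087 + 0*-1276 = 1087
Base-7 expansion of each c_i:
  c_1 = 1985 = 4·7^0 + 3·7^1 + 5·7^2 + 5·7^3
  c_2 = 1087 = 2·7^0 + 1·7^1 + 1·7^2 + 3·7^3
λ_0 = (4, 2)
λ_1 = (3, 1)
λ_2 = (5, 1)
λ_3 = (5, 3)

((4, 2), (3, 1), (5, 1), (5, 3))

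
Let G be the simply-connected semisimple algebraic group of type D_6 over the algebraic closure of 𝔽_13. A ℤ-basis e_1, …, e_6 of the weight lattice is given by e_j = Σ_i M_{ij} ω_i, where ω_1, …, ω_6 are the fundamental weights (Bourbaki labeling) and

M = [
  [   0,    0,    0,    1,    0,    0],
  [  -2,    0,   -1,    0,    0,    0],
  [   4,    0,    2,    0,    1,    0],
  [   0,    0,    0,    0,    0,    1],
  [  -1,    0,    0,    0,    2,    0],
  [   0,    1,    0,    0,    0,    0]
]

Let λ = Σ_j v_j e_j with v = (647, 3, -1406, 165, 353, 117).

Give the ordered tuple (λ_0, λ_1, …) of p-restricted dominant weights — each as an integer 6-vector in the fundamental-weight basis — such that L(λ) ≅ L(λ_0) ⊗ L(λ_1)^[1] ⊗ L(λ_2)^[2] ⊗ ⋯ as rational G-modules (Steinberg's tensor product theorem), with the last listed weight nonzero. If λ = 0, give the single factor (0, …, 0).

((9, 8, 12, 0, 7, 3), (12, 8, 9, 9, 4, 0))

ω-coordinates c = M·v, v = (647, 3, -1406, 165, 353, 117):
  c_1 = 0*647 + 0*3 + 0*-1406 + 1*165 + 0*353 + 0*117 = 165
  c_2 = -2*647 + 0*3 + -1*-1406 + 0*165 + 0*353 + 0*117 = 112
  c_3 = 4*647 + 0*3 + 2*-1406 + 0*165 + 1*353 + 0*117 = 129
  c_4 = 0*647 + 0*3 + 0*-1406 + 0*165 + 0*353 + 1*117 = 117
  c_5 = -1*647 + 0*3 + 0*-1406 + 0*165 + 2*353 + 0*117 = 59
  c_6 = 0*647 + 1*3 + 0*-1406 + 0*165 + 0*353 + 0*117 = 3
Writing each c_i in base p = 13:
  c_1 = 165 = 9·13^0 + 12·13^1
  c_2 = 112 = 8·13^0 + 8·13^1
  c_3 = 129 = 12·13^0 + 9·13^1
  c_4 = 117 = 0·13^0 + 9·13^1
  c_5 = 59 = 7·13^0 + 4·13^1
  c_6 = 3 = 3·13^0
λ_0 = (9, 8, 12, 0, 7, 3)
λ_1 = (12, 8, 9, 9, 4, 0)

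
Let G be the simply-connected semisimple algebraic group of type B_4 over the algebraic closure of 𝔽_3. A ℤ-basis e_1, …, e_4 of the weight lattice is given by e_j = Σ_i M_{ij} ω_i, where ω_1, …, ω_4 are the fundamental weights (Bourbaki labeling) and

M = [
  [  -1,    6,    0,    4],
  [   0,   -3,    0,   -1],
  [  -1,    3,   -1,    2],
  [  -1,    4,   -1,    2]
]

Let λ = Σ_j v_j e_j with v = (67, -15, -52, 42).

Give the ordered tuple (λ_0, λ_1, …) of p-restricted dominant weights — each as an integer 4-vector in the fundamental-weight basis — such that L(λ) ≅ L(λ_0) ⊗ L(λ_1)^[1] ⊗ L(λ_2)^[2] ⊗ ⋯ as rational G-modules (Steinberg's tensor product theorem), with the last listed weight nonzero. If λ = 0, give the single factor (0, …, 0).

((2, 0, 0, 0), (0, 1, 2, 0), (1, 0, 2, 1))

In the fundamental-weight basis, λ has coordinates c = M·v (v = (67, -15, -52, 42)):
  c_1 = -1*67 + 6*-15 + 0*-52 + 4*42 = 11
  c_2 = 0*67 + -3*-15 + 0*-52 + -1*42 = 3
  c_3 = -1*67 + 3*-15 + -1*-52 + 2*42 = 24
  c_4 = -1*67 + 4*-15 + -1*-52 + 2*42 = 9
Expand coordinatewise in base 3:
  c_1 = 11 = 2·3^0 + 0·3^1 + 1·3^2
  c_2 = 3 = 0·3^0 + 1·3^1
  c_3 = 24 = 0·3^0 + 2·3^1 + 2·3^2
  c_4 = 9 = 0·3^0 + 0·3^1 + 1·3^2
Factor λ_0 = (2, 0, 0, 0)
Factor λ_1 = (0, 1, 2, 0)
Factor λ_2 = (1, 0, 2, 1)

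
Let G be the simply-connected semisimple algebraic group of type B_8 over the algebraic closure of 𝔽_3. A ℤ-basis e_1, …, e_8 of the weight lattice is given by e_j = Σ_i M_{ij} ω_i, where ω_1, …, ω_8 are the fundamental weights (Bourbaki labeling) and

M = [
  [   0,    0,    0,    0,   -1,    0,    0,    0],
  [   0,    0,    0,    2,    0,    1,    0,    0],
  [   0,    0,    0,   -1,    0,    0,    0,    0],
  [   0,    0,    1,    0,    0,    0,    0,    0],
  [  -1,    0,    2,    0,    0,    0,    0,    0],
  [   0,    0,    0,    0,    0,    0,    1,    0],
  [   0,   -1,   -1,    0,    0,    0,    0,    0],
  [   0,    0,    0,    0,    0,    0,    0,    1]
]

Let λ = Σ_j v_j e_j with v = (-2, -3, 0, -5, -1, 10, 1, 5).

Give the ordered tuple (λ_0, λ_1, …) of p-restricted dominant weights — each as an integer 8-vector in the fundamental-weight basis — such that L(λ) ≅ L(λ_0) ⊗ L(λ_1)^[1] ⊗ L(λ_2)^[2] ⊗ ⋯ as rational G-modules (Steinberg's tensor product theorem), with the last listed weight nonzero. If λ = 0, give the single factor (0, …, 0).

((1, 0, 2, 0, 2, 1, 0, 2), (0, 0, 1, 0, 0, 0, 1, 1))

Compute c_i = Σ_j M_{ij} v_j with v = (-2, -3, 0, -5, -1, 10, 1, 5):
  c_1 = (0)·(-2) + (0)·(-3) + (0)·(0) + (0)·(-5) + (-1)·(-1) + (0)·(10) + (0)·(1) + (0)·(5) = 1
  c_2 = (0)·(-2) + (0)·(-3) + (0)·(0) + (2)·(-5) + (0)·(-1) + (1)·(10) + (0)·(1) + (0)·(5) = 0
  c_3 = (0)·(-2) + (0)·(-3) + (0)·(0) + (-1)·(-5) + (0)·(-1) + (0)·(10) + (0)·(1) + (0)·(5) = 5
  c_4 = (0)·(-2) + (0)·(-3) + (1)·(0) + (0)·(-5) + (0)·(-1) + (0)·(10) + (0)·(1) + (0)·(5) = 0
  c_5 = (-1)·(-2) + (0)·(-3) + (2)·(0) + (0)·(-5) + (0)·(-1) + (0)·(10) + (0)·(1) + (0)·(5) = 2
  c_6 = (0)·(-2) + (0)·(-3) + (0)·(0) + (0)·(-5) + (0)·(-1) + (0)·(10) + (1)·(1) + (0)·(5) = 1
  c_7 = (0)·(-2) + (-1)·(-3) + (-1)·(0) + (0)·(-5) + (0)·(-1) + (0)·(10) + (0)·(1) + (0)·(5) = 3
  c_8 = (0)·(-2) + (0)·(-3) + (0)·(0) + (0)·(-5) + (0)·(-1) + (0)·(10) + (0)·(1) + (1)·(5) = 5
Base-3 expansion of each c_i:
  c_1 = 1 = 1·3^0
  c_2 = 0
  c_3 = 5 = 2·3^0 + 1·3^1
  c_4 = 0
  c_5 = 2 = 2·3^0
  c_6 = 1 = 1·3^0
  c_7 = 3 = 0·3^0 + 1·3^1
  c_8 = 5 = 2·3^0 + 1·3^1
Factor λ_0 = (1, 0, 2, 0, 2, 1, 0, 2)
Factor λ_1 = (0, 0, 1, 0, 0, 0, 1, 1)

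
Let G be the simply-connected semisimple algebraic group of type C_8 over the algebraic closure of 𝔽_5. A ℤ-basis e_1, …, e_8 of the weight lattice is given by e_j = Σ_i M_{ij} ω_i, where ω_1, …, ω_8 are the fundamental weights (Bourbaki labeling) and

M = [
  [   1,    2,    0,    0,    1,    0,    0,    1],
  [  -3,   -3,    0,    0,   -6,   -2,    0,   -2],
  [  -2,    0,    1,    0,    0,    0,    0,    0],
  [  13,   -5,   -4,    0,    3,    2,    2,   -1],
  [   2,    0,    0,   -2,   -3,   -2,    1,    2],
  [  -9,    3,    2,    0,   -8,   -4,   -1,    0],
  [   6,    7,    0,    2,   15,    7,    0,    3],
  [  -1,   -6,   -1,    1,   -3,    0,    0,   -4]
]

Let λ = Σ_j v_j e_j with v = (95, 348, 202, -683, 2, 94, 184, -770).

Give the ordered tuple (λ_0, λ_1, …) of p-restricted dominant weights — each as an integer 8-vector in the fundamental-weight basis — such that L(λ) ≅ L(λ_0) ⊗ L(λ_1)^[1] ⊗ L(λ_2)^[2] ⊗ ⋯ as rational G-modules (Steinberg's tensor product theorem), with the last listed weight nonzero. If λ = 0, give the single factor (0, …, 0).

Change of basis e → ω: c = M·v where v = (95, 348, 202, -683, 2, 94, 184, -770):
  c_1 = 1*95 + 2*348 + 0*202 + 0*-683 + 1*2 + 0*94 + 0*184 + 1*-770 = 23
  c_2 = -3*95 + -3*348 + 0*202 + 0*-683 + -6*2 + -2*94 + 0*184 + -2*-770 = 11
  c_3 = -2*95 + 0*348 + 1*202 + 0*-683 + 0*2 + 0*94 + 0*184 + 0*-770 = 12
  c_4 = 13*95 + -5*348 + -4*202 + 0*-683 + 3*2 + 2*94 + 2*184 + -1*-770 = 19
  c_5 = 2*95 + 0*348 + 0*202 + -2*-683 + -3*2 + -2*94 + 1*184 + 2*-770 = 6
  c_6 = -9*95 + 3*348 + 2*202 + 0*-683 + -8*2 + -4*94 + -1*184 + 0*-770 = 17
  c_7 = 6*95 + 7*348 + 0*202 + 2*-683 + 15*2 + 7*94 + 0*184 + 3*-770 = 18
  c_8 = -1*95 + -6*348 + -1*202 + 1*-683 + -3*2 + 0*94 + 0*184 + -4*-770 = 6
Base-5 expansion of each c_i:
  c_1 = 23 = 3·5^0 + 4·5^1
  c_2 = 11 = 1·5^0 + 2·5^1
  c_3 = 12 = 2·5^0 + 2·5^1
  c_4 = 19 = 4·5^0 + 3·5^1
  c_5 = 6 = 1·5^0 + 1·5^1
  c_6 = 17 = 2·5^0 + 3·5^1
  c_7 = 18 = 3·5^0 + 3·5^1
  c_8 = 6 = 1·5^0 + 1·5^1
Factor λ_0 = (3, 1, 2, 4, 1, 2, 3, 1)
Factor λ_1 = (4, 2, 2, 3, 1, 3, 3, 1)

((3, 1, 2, 4, 1, 2, 3, 1), (4, 2, 2, 3, 1, 3, 3, 1))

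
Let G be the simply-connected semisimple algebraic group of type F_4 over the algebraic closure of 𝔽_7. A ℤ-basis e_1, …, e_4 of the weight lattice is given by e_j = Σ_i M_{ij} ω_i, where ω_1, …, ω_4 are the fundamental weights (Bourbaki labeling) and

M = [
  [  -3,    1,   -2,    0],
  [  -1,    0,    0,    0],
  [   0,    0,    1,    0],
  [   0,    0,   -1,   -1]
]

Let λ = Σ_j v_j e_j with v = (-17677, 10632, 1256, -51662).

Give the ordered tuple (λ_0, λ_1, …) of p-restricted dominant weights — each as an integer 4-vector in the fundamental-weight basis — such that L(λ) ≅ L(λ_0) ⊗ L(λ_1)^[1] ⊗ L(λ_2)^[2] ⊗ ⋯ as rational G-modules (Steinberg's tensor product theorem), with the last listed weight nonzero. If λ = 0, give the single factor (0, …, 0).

((6, 2, 3, 6), (6, 5, 4, 4), (1, 3, 4, 6), (3, 2, 3, 6), (4, 0, 0, 6), (3, 1, 0, 2))

Converting to the ω-basis (c_i = row i of M dotted with v = (-17677, 10632, 1256, -51662)):
  c_1 = (-3)·(-17677) + (1)·(10632) + (-2)·(1256) + (0)·(-51662) = 61151
  c_2 = (-1)·(-17677) + (0)·(10632) + (0)·(1256) + (0)·(-51662) = 17677
  c_3 = (0)·(-17677) + (0)·(10632) + (1)·(1256) + (0)·(-51662) = 1256
  c_4 = (0)·(-17677) + (0)·(10632) + (-1)·(1256) + (-1)·(-51662) = 50406
Expand coordinatewise in base 7:
  c_1 = 61151 = 6·7^0 + 6·7^1 + 1·7^2 + 3·7^3 + 4·7^4 + 3·7^5
  c_2 = 17677 = 2·7^0 + 5·7^1 + 3·7^2 + 2·7^3 + 0·7^4 + 1·7^5
  c_3 = 1256 = 3·7^0 + 4·7^1 + 4·7^2 + 3·7^3
  c_4 = 50406 = 6·7^0 + 4·7^1 + 6·7^2 + 6·7^3 + 6·7^4 + 2·7^5
p-restricted factor λ_0 = (6, 2, 3, 6)
p-restricted factor λ_1 = (6, 5, 4, 4)
p-restricted factor λ_2 = (1, 3, 4, 6)
p-restricted factor λ_3 = (3, 2, 3, 6)
p-restricted factor λ_4 = (4, 0, 0, 6)
p-restricted factor λ_5 = (3, 1, 0, 2)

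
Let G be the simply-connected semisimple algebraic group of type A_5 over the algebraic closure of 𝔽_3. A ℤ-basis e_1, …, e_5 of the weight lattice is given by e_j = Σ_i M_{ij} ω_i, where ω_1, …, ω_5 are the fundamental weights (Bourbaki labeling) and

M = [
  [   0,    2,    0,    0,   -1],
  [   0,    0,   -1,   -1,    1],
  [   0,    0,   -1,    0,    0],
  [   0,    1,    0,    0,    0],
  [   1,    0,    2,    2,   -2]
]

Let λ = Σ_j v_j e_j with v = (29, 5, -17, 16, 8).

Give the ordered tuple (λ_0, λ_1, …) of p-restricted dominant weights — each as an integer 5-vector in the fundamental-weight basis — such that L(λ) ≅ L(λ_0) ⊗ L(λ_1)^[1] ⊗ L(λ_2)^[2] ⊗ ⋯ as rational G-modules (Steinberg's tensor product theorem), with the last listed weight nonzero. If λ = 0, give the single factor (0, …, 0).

ω-coordinates c = M·v, v = (29, 5, -17, 16, 8):
  c_1 = (0)·(29) + (2)·(5) + (0)·(-17) + (0)·(16) + (-1)·(8) = 2
  c_2 = (0)·(29) + (0)·(5) + (-1)·(-17) + (-1)·(16) + (1)·(8) = 9
  c_3 = (0)·(29) + (0)·(5) + (-1)·(-17) + (0)·(16) + (0)·(8) = 17
  c_4 = (0)·(29) + (1)·(5) + (0)·(-17) + (0)·(16) + (0)·(8) = 5
  c_5 = (1)·(29) + (0)·(5) + (2)·(-17) + (2)·(16) + (-2)·(8) = 11
Writing each c_i in base p = 3:
  c_1 = 2 = 2·3^0
  c_2 = 9 = 0·3^0 + 0·3^1 + 1·3^2
  c_3 = 17 = 2·3^0 + 2·3^1 + 1·3^2
  c_4 = 5 = 2·3^0 + 1·3^1
  c_5 = 11 = 2·3^0 + 0·3^1 + 1·3^2
p-restricted factor λ_0 = (2, 0, 2, 2, 2)
p-restricted factor λ_1 = (0, 0, 2, 1, 0)
p-restricted factor λ_2 = (0, 1, 1, 0, 1)

((2, 0, 2, 2, 2), (0, 0, 2, 1, 0), (0, 1, 1, 0, 1))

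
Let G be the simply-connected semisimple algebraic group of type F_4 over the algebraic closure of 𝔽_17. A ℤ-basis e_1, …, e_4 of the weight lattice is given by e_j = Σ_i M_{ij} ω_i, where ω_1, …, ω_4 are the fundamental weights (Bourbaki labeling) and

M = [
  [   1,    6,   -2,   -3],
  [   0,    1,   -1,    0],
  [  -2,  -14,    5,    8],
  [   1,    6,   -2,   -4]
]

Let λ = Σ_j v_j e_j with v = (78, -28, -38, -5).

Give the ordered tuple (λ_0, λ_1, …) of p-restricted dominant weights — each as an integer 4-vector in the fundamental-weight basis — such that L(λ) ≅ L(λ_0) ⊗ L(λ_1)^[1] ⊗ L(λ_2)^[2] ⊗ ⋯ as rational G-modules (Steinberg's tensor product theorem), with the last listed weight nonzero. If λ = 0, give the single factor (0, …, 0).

((1, 10, 6, 6),)

Compute c_i = Σ_j M_{ij} v_j with v = (78, -28, -38, -5):
  c_1 = 1·78 + (6)·(-28) + (-2)·(-38) + (-3)·(-5) = 1
  c_2 = 0·78 + (1)·(-28) + (-1)·(-38) + (0)·(-5) = 10
  c_3 = (-2)·(78) + (-14)·(-28) + (5)·(-38) + (8)·(-5) = 6
  c_4 = 1·78 + (6)·(-28) + (-2)·(-38) + (-4)·(-5) = 6
Writing each c_i in base p = 17:
  c_1 = 1 = 1·17^0
  c_2 = 10 = 10·17^0
  c_3 = 6 = 6·17^0
  c_4 = 6 = 6·17^0
λ_0 = (1, 10, 6, 6)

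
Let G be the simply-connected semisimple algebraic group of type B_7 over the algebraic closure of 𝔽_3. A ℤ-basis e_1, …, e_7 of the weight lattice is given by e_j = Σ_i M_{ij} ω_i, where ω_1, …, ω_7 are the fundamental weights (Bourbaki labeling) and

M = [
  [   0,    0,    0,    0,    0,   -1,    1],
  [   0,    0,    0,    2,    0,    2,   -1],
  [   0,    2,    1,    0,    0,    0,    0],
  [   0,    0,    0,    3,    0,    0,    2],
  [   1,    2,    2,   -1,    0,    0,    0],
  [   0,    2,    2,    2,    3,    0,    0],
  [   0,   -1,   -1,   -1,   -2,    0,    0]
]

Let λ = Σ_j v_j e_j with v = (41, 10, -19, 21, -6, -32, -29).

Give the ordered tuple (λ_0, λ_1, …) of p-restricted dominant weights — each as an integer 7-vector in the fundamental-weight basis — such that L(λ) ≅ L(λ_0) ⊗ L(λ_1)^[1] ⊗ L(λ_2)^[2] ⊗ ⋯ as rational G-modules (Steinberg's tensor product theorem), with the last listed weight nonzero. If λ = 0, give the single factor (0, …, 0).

Converting to the ω-basis (c_i = row i of M dotted with v = (41, 10, -19, 21, -6, -32, -29)):
  c_1 = 0*41 + 0*10 + 0*-19 + 0*21 + 0*-6 + -1*-32 + 1*-29 = 3
  c_2 = 0*41 + 0*10 + 0*-19 + 2*21 + 0*-6 + 2*-32 + -1*-29 = 7
  c_3 = 0*41 + 2*10 + 1*-19 + 0*21 + 0*-6 + 0*-32 + 0*-29 = 1
  c_4 = 0*41 + 0*10 + 0*-19 + 3*21 + 0*-6 + 0*-32 + 2*-29 = 5
  c_5 = 1*41 + 2*10 + 2*-19 + -1*21 + 0*-6 + 0*-32 + 0*-29 = 2
  c_6 = 0*41 + 2*10 + 2*-19 + 2*21 + 3*-6 + 0*-32 + 0*-29 = 6
  c_7 = 0*41 + -1*10 + -1*-19 + -1*21 + -2*-6 + 0*-32 + 0*-29 = 0
Expand coordinatewise in base 3:
  c_1 = 3 = 0·3^0 + 1·3^1
  c_2 = 7 = 1·3^0 + 2·3^1
  c_3 = 1 = 1·3^0
  c_4 = 5 = 2·3^0 + 1·3^1
  c_5 = 2 = 2·3^0
  c_6 = 6 = 0·3^0 + 2·3^1
  c_7 = 0
Factor λ_0 = (0, 1, 1, 2, 2, 0, 0)
Factor λ_1 = (1, 2, 0, 1, 0, 2, 0)

((0, 1, 1, 2, 2, 0, 0), (1, 2, 0, 1, 0, 2, 0))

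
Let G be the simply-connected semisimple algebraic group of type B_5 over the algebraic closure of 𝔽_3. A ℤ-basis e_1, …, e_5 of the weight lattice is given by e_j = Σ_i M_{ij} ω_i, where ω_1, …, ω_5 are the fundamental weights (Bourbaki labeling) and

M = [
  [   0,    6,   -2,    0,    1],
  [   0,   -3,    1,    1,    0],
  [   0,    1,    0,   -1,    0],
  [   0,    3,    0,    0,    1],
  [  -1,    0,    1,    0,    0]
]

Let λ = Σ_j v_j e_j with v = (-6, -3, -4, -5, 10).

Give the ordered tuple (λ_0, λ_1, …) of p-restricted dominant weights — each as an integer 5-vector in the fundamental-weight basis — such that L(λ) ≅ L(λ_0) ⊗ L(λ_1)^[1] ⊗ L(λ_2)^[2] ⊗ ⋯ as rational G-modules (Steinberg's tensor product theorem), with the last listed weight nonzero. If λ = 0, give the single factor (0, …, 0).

((0, 0, 2, 1, 2),)

Converting to the ω-basis (c_i = row i of M dotted with v = (-6, -3, -4, -5, 10)):
  c_1 = (0)·(-6) + (6)·(-3) + (-2)·(-4) + (0)·(-5) + 1·10 = 0
  c_2 = (0)·(-6) + (-3)·(-3) + (1)·(-4) + (1)·(-5) + 0·10 = 0
  c_3 = (0)·(-6) + (1)·(-3) + (0)·(-4) + (-1)·(-5) + 0·10 = 2
  c_4 = (0)·(-6) + (3)·(-3) + (0)·(-4) + (0)·(-5) + 1·10 = 1
  c_5 = (-1)·(-6) + (0)·(-3) + (1)·(-4) + (0)·(-5) + 0·10 = 2
p = 3; digits c_i = Σ_j d_{ij}·3^j, 0 ≤ d_{ij} < 3:
  c_1 = 0
  c_2 = 0
  c_3 = 2 = 2·3^0
  c_4 = 1 = 1·3^0
  c_5 = 2 = 2·3^0
λ_0 = (0, 0, 2, 1, 2)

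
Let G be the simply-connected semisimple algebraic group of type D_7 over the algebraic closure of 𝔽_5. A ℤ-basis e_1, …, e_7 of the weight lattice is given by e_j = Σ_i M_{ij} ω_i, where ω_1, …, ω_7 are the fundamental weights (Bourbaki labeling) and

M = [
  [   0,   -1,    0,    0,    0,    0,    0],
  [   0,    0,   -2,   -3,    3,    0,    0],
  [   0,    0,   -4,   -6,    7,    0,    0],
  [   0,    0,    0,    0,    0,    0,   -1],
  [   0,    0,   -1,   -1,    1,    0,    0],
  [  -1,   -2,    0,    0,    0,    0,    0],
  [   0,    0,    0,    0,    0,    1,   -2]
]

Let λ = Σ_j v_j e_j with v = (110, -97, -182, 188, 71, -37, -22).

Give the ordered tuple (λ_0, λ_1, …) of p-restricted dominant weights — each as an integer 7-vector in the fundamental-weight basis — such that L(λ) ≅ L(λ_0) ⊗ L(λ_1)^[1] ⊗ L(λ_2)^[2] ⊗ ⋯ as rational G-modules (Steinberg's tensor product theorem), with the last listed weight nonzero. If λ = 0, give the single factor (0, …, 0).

Converting to the ω-basis (c_i = row i of M dotted with v = (110, -97, -182, 188, 71, -37, -22)):
  c_1 = (0)·(110) + (-1)·(-97) + (0)·(-182) + (0)·(188) + (0)·(71) + (0)·(-37) + (0)·(-22) = 97
  c_2 = (0)·(110) + (0)·(-97) + (-2)·(-182) + (-3)·(188) + (3)·(71) + (0)·(-37) + (0)·(-22) = 13
  c_3 = (0)·(110) + (0)·(-97) + (-4)·(-182) + (-6)·(188) + (7)·(71) + (0)·(-37) + (0)·(-22) = 97
  c_4 = (0)·(110) + (0)·(-97) + (0)·(-182) + (0)·(188) + (0)·(71) + (0)·(-37) + (-1)·(-22) = 22
  c_5 = (0)·(110) + (0)·(-97) + (-1)·(-182) + (-1)·(188) + (1)·(71) + (0)·(-37) + (0)·(-22) = 65
  c_6 = (-1)·(110) + (-2)·(-97) + (0)·(-182) + (0)·(188) + (0)·(71) + (0)·(-37) + (0)·(-22) = 84
  c_7 = (0)·(110) + (0)·(-97) + (0)·(-182) + (0)·(188) + (0)·(71) + (1)·(-37) + (-2)·(-22) = 7
p = 5; digits c_i = Σ_j d_{ij}·5^j, 0 ≤ d_{ij} < 5:
  c_1 = 97 = 2·5^0 + 4·5^1 + 3·5^2
  c_2 = 13 = 3·5^0 + 2·5^1
  c_3 = 97 = 2·5^0 + 4·5^1 + 3·5^2
  c_4 = 22 = 2·5^0 + 4·5^1
  c_5 = 65 = 0·5^0 + 3·5^1 + 2·5^2
  c_6 = 84 = 4·5^0 + 1·5^1 + 3·5^2
  c_7 = 7 = 2·5^0 + 1·5^1
Factor λ_0 = (2, 3, 2, 2, 0, 4, 2)
Factor λ_1 = (4, 2, 4, 4, 3, 1, 1)
Factor λ_2 = (3, 0, 3, 0, 2, 3, 0)

((2, 3, 2, 2, 0, 4, 2), (4, 2, 4, 4, 3, 1, 1), (3, 0, 3, 0, 2, 3, 0))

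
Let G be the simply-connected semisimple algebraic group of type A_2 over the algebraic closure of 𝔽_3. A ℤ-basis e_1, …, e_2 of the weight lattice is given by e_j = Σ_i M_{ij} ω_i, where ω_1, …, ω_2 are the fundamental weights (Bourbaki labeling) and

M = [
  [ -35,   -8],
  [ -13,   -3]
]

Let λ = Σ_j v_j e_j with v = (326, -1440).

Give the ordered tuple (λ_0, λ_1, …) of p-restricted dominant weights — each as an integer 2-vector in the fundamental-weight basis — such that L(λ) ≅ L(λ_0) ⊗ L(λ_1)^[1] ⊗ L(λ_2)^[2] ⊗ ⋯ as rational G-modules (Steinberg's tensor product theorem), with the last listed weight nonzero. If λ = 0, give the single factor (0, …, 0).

Converting to the ω-basis (c_i = row i of M dotted with v = (326, -1440)):
  c_1 = (-35)·(326) + (-8)·(-1440) = 110
  c_2 = (-13)·(326) + (-3)·(-1440) = 82
Writing each c_i in base p = 3:
  c_1 = 110 = 2·3^0 + 0·3^1 + 0·3^2 + 1·3^3 + 1·3^4
  c_2 = 82 = 1·3^0 + 0·3^1 + 0·3^2 + 0·3^3 + 1·3^4
λ_0 = (2, 1)
λ_1 = (0, 0)
λ_2 = (0, 0)
λ_3 = (1, 0)
λ_4 = (1, 1)

((2, 1), (0, 0), (0, 0), (1, 0), (1, 1))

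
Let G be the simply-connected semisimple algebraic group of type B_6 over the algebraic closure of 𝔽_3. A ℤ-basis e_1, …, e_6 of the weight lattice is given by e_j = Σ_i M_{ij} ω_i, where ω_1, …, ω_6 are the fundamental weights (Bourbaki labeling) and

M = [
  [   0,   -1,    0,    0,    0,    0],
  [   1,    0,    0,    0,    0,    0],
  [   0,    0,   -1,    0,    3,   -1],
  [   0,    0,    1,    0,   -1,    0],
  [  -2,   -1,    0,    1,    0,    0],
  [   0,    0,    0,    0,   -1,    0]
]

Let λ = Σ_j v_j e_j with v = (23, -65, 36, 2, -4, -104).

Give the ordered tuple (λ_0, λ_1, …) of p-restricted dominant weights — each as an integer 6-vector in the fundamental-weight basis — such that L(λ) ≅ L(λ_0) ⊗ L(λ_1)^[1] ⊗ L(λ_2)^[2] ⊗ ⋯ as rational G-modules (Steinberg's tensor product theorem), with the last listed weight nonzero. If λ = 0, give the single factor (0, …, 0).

((2, 2, 2, 1, 0, 1), (0, 1, 0, 1, 1, 1), (1, 2, 0, 1, 2, 0), (2, 0, 2, 1, 0, 0))

Change of basis e → ω: c = M·v where v = (23, -65, 36, 2, -4, -104):
  c_1 = (0)·(23) + (-1)·(-65) + (0)·(36) + (0)·(2) + (0)·(-4) + (0)·(-104) = 65
  c_2 = (1)·(23) + (0)·(-65) + (0)·(36) + (0)·(2) + (0)·(-4) + (0)·(-104) = 23
  c_3 = (0)·(23) + (0)·(-65) + (-1)·(36) + (0)·(2) + (3)·(-4) + (-1)·(-104) = 56
  c_4 = (0)·(23) + (0)·(-65) + (1)·(36) + (0)·(2) + (-1)·(-4) + (0)·(-104) = 40
  c_5 = (-2)·(23) + (-1)·(-65) + (0)·(36) + (1)·(2) + (0)·(-4) + (0)·(-104) = 21
  c_6 = (0)·(23) + (0)·(-65) + (0)·(36) + (0)·(2) + (-1)·(-4) + (0)·(-104) = 4
Base-3 expansion of each c_i:
  c_1 = 65 = 2·3^0 + 0·3^1 + 1·3^2 + 2·3^3
  c_2 = 23 = 2·3^0 + 1·3^1 + 2·3^2
  c_3 = 56 = 2·3^0 + 0·3^1 + 0·3^2 + 2·3^3
  c_4 = 40 = 1·3^0 + 1·3^1 + 1·3^2 + 1·3^3
  c_5 = 21 = 0·3^0 + 1·3^1 + 2·3^2
  c_6 = 4 = 1·3^0 + 1·3^1
Factor λ_0 = (2, 2, 2, 1, 0, 1)
Factor λ_1 = (0, 1, 0, 1, 1, 1)
Factor λ_2 = (1, 2, 0, 1, 2, 0)
Factor λ_3 = (2, 0, 2, 1, 0, 0)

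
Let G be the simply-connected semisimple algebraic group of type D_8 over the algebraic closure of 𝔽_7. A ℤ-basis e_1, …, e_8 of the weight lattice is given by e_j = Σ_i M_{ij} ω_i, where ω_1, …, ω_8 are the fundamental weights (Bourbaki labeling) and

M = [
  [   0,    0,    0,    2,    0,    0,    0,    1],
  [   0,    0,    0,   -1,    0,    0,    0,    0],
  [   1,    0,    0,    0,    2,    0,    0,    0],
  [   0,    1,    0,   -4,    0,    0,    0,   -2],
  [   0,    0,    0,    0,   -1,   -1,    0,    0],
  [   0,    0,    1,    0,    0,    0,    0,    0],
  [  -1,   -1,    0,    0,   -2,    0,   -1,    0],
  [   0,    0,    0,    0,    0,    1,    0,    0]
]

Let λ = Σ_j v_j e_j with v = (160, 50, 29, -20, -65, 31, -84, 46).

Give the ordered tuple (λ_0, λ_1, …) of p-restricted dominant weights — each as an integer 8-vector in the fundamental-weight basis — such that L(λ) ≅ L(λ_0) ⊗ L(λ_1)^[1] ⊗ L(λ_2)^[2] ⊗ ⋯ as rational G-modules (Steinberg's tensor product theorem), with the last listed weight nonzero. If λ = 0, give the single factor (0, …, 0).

((6, 6, 2, 3, 6, 1, 4, 3), (0, 2, 4, 5, 4, 4, 0, 4))

ω-coordinates c = M·v, v = (160, 50, 29, -20, -65, 31, -84, 46):
  c_1 = 0*160 + 0*50 + 0*29 + 2*-20 + 0*-65 + 0*31 + 0*-84 + 1*46 = 6
  c_2 = 0*160 + 0*50 + 0*29 + -1*-20 + 0*-65 + 0*31 + 0*-84 + 0*46 = 20
  c_3 = 1*160 + 0*50 + 0*29 + 0*-20 + 2*-65 + 0*31 + 0*-84 + 0*46 = 30
  c_4 = 0*160 + 1*50 + 0*29 + -4*-20 + 0*-65 + 0*31 + 0*-84 + -2*46 = 38
  c_5 = 0*160 + 0*50 + 0*29 + 0*-20 + -1*-65 + -1*31 + 0*-84 + 0*46 = 34
  c_6 = 0*160 + 0*50 + 1*29 + 0*-20 + 0*-65 + 0*31 + 0*-84 + 0*46 = 29
  c_7 = -1*160 + -1*50 + 0*29 + 0*-20 + -2*-65 + 0*31 + -1*-84 + 0*46 = 4
  c_8 = 0*160 + 0*50 + 0*29 + 0*-20 + 0*-65 + 1*31 + 0*-84 + 0*46 = 31
Expand coordinatewise in base 7:
  c_1 = 6 = 6·7^0
  c_2 = 20 = 6·7^0 + 2·7^1
  c_3 = 30 = 2·7^0 + 4·7^1
  c_4 = 38 = 3·7^0 + 5·7^1
  c_5 = 34 = 6·7^0 + 4·7^1
  c_6 = 29 = 1·7^0 + 4·7^1
  c_7 = 4 = 4·7^0
  c_8 = 31 = 3·7^0 + 4·7^1
p-restricted factor λ_0 = (6, 6, 2, 3, 6, 1, 4, 3)
p-restricted factor λ_1 = (0, 2, 4, 5, 4, 4, 0, 4)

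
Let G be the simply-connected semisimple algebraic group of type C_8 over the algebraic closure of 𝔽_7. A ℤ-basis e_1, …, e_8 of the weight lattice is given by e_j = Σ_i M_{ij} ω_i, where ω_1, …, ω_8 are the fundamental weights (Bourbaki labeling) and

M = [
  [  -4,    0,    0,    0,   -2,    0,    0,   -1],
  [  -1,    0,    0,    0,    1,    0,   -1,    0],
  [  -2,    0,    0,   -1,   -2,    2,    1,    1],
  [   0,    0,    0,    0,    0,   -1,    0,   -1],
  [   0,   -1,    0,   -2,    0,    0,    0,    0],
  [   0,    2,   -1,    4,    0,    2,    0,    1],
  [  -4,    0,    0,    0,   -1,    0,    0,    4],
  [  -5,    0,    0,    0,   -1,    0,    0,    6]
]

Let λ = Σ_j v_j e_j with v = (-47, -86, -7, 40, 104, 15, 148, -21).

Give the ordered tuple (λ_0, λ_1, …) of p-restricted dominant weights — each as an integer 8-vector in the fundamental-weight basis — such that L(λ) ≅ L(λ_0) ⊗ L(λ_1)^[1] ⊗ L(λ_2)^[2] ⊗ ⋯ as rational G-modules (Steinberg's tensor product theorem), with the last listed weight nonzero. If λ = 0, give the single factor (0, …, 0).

((1, 3, 3, 6, 6, 4, 0, 5),)

Compute c_i = Σ_j M_{ij} v_j with v = (-47, -86, -7, 40, 104, 15, 148, -21):
  c_1 = -4*-47 + 0*-86 + 0*-7 + 0*40 + -2*104 + 0*15 + 0*148 + -1*-21 = 1
  c_2 = -1*-47 + 0*-86 + 0*-7 + 0*40 + 1*104 + 0*15 + -1*148 + 0*-21 = 3
  c_3 = -2*-47 + 0*-86 + 0*-7 + -1*40 + -2*104 + 2*15 + 1*148 + 1*-21 = 3
  c_4 = 0*-47 + 0*-86 + 0*-7 + 0*40 + 0*104 + -1*15 + 0*148 + -1*-21 = 6
  c_5 = 0*-47 + -1*-86 + 0*-7 + -2*40 + 0*104 + 0*15 + 0*148 + 0*-21 = 6
  c_6 = 0*-47 + 2*-86 + -1*-7 + 4*40 + 0*104 + 2*15 + 0*148 + 1*-21 = 4
  c_7 = -4*-47 + 0*-86 + 0*-7 + 0*40 + -1*104 + 0*15 + 0*148 + 4*-21 = 0
  c_8 = -5*-47 + 0*-86 + 0*-7 + 0*40 + -1*104 + 0*15 + 0*148 + 6*-21 = 5
Writing each c_i in base p = 7:
  c_1 = 1 = 1·7^0
  c_2 = 3 = 3·7^0
  c_3 = 3 = 3·7^0
  c_4 = 6 = 6·7^0
  c_5 = 6 = 6·7^0
  c_6 = 4 = 4·7^0
  c_7 = 0
  c_8 = 5 = 5·7^0
Factor λ_0 = (1, 3, 3, 6, 6, 4, 0, 5)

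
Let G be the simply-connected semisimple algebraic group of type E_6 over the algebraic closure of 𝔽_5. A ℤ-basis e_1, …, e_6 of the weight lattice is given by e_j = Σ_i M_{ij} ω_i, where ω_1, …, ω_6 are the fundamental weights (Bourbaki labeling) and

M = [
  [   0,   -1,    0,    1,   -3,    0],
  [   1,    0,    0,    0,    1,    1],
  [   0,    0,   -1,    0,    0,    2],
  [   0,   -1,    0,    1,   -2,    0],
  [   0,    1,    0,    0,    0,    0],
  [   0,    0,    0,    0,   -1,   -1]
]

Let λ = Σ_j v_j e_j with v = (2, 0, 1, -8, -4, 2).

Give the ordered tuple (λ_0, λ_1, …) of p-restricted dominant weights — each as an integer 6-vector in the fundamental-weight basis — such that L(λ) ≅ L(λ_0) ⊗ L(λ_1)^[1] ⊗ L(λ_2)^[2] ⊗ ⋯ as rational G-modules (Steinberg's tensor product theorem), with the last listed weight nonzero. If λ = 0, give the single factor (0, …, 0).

Compute c_i = Σ_j M_{ij} v_j with v = (2, 0, 1, -8, -4, 2):
  c_1 = 0·2 + (-1)·(0) + 0·1 + (1)·(-8) + (-3)·(-4) + 0·2 = 4
  c_2 = 1·2 + 0·0 + 0·1 + (0)·(-8) + (1)·(-4) + 1·2 = 0
  c_3 = 0·2 + 0·0 + (-1)·(1) + (0)·(-8) + (0)·(-4) + 2·2 = 3
  c_4 = 0·2 + (-1)·(0) + 0·1 + (1)·(-8) + (-2)·(-4) + 0·2 = 0
  c_5 = 0·2 + 1·0 + 0·1 + (0)·(-8) + (0)·(-4) + 0·2 = 0
  c_6 = 0·2 + 0·0 + 0·1 + (0)·(-8) + (-1)·(-4) + (-1)·(2) = 2
Base-5 expansion of each c_i:
  c_1 = 4 = 4·5^0
  c_2 = 0
  c_3 = 3 = 3·5^0
  c_4 = 0
  c_5 = 0
  c_6 = 2 = 2·5^0
λ_0 = (4, 0, 3, 0, 0, 2)

((4, 0, 3, 0, 0, 2),)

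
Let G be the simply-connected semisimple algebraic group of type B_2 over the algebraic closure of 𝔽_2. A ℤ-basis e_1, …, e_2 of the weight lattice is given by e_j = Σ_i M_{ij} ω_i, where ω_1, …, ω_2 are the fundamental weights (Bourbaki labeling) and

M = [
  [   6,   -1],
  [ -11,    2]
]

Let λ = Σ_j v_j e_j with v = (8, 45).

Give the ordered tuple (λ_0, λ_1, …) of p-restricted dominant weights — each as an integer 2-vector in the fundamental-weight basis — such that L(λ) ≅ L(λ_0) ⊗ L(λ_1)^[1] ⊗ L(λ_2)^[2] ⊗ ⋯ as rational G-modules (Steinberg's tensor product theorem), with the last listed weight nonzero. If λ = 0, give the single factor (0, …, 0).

Converting to the ω-basis (c_i = row i of M dotted with v = (8, 45)):
  c_1 = 6*8 + -1*45 = 3
  c_2 = -11*8 + 2*45 = 2
Expand coordinatewise in base 2:
  c_1 = 3 = 1·2^0 + 1·2^1
  c_2 = 2 = 0·2^0 + 1·2^1
Factor λ_0 = (1, 0)
Factor λ_1 = (1, 1)

((1, 0), (1, 1))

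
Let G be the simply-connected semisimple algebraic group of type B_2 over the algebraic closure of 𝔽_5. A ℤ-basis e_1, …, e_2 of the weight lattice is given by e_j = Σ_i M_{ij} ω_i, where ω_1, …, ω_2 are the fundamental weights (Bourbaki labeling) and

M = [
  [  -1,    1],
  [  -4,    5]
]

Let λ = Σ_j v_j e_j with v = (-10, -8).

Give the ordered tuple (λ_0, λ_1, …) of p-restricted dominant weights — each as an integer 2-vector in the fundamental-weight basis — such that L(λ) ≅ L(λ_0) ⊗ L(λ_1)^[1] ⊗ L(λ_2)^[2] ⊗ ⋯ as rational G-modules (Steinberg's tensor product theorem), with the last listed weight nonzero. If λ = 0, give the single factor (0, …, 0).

((2, 0),)

Converting to the ω-basis (c_i = row i of M dotted with v = (-10, -8)):
  c_1 = (-1)·(-10) + (1)·(-8) = 2
  c_2 = (-4)·(-10) + (5)·(-8) = 0
p = 5; digits c_i = Σ_j d_{ij}·5^j, 0 ≤ d_{ij} < 5:
  c_1 = 2 = 2·5^0
  c_2 = 0
p-restricted factor λ_0 = (2, 0)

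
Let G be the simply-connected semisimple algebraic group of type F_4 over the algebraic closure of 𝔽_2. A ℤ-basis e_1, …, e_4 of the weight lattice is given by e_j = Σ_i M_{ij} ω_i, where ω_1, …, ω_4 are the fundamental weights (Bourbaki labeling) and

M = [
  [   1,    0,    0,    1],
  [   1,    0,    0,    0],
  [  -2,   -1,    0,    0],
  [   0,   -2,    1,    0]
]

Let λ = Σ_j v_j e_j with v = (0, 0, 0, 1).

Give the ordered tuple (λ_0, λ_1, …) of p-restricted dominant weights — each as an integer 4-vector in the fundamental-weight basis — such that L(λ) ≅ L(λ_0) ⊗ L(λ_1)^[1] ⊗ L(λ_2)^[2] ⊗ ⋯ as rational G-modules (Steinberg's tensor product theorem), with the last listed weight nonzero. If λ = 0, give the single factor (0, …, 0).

((1, 0, 0, 0),)

Compute c_i = Σ_j M_{ij} v_j with v = (0, 0, 0, 1):
  c_1 = 1*0 + 0*0 + 0*0 + 1*1 = 1
  c_2 = 1*0 + 0*0 + 0*0 + 0*1 = 0
  c_3 = -2*0 + -1*0 + 0*0 + 0*1 = 0
  c_4 = 0*0 + -2*0 + 1*0 + 0*1 = 0
Expand coordinatewise in base 2:
  c_1 = 1 = 1·2^0
  c_2 = 0
  c_3 = 0
  c_4 = 0
λ_0 = (1, 0, 0, 0)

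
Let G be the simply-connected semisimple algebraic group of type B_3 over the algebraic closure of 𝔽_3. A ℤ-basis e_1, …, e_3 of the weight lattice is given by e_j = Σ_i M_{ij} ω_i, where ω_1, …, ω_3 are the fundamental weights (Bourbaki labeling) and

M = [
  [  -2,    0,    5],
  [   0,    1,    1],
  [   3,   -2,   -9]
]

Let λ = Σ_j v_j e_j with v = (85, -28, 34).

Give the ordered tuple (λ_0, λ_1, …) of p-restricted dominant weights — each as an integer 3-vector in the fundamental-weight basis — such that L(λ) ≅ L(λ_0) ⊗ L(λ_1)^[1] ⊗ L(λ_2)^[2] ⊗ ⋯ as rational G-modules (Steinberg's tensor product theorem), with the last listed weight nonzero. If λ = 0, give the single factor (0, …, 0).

((0, 0, 2), (0, 2, 1))

Converting to the ω-basis (c_i = row i of M dotted with v = (85, -28, 34)):
  c_1 = (-2)·(85) + (0)·(-28) + 5·34 = 0
  c_2 = 0·85 + (1)·(-28) + 1·34 = 6
  c_3 = 3·85 + (-2)·(-28) + (-9)·(34) = 5
Base-3 expansion of each c_i:
  c_1 = 0
  c_2 = 6 = 0·3^0 + 2·3^1
  c_3 = 5 = 2·3^0 + 1·3^1
p-restricted factor λ_0 = (0, 0, 2)
p-restricted factor λ_1 = (0, 2, 1)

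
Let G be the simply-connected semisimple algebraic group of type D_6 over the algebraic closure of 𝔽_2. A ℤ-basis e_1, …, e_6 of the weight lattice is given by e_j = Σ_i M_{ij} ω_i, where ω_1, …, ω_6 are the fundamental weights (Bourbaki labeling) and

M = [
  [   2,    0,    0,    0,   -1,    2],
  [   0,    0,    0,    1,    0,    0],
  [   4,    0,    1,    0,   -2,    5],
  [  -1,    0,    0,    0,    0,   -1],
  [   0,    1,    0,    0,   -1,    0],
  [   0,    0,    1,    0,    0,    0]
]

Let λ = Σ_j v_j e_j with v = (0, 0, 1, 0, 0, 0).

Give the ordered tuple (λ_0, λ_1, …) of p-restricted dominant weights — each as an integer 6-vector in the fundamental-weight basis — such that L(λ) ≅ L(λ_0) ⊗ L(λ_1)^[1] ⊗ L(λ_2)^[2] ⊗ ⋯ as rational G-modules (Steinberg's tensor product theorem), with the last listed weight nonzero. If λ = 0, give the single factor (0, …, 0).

((0, 0, 1, 0, 0, 1),)

Change of basis e → ω: c = M·v where v = (0, 0, 1, 0, 0, 0):
  c_1 = (2)·(0) + (0)·(0) + (0)·(1) + (0)·(0) + (-1)·(0) + (2)·(0) = 0
  c_2 = (0)·(0) + (0)·(0) + (0)·(1) + (1)·(0) + (0)·(0) + (0)·(0) = 0
  c_3 = (4)·(0) + (0)·(0) + (1)·(1) + (0)·(0) + (-2)·(0) + (5)·(0) = 1
  c_4 = (-1)·(0) + (0)·(0) + (0)·(1) + (0)·(0) + (0)·(0) + (-1)·(0) = 0
  c_5 = (0)·(0) + (1)·(0) + (0)·(1) + (0)·(0) + (-1)·(0) + (0)·(0) = 0
  c_6 = (0)·(0) + (0)·(0) + (1)·(1) + (0)·(0) + (0)·(0) + (0)·(0) = 1
Base-2 expansion of each c_i:
  c_1 = 0
  c_2 = 0
  c_3 = 1 = 1·2^0
  c_4 = 0
  c_5 = 0
  c_6 = 1 = 1·2^0
p-restricted factor λ_0 = (0, 0, 1, 0, 0, 1)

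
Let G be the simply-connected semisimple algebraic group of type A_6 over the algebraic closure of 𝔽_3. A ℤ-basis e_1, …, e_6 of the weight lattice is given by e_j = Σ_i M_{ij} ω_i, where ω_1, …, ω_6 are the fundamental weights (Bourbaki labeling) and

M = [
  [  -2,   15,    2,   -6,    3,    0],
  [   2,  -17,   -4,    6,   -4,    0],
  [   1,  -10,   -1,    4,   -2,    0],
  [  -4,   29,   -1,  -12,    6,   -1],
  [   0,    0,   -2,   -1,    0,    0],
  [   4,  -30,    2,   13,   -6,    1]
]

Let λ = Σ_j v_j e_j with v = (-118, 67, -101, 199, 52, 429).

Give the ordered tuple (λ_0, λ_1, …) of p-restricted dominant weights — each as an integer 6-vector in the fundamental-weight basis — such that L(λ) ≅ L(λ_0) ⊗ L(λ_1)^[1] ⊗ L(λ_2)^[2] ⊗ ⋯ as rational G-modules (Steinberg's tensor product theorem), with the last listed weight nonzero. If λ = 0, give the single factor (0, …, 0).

In the fundamental-weight basis, λ has coordinates c = M·v (v = (-118, 67, -101, 199, 52, 429)):
  c_1 = (-2)·(-118) + 15·67 + (2)·(-101) + (-6)·(199) + 3·52 + 0·429 = 1
  c_2 = (2)·(-118) + (-17)·(67) + (-4)·(-101) + 6·199 + (-4)·(52) + 0·429 = 15
  c_3 = (1)·(-118) + (-10)·(67) + (-1)·(-101) + 4·199 + (-2)·(52) + 0·429 = 5
  c_4 = (-4)·(-118) + 29·67 + (-1)·(-101) + (-12)·(199) + 6·52 + (-1)·(429) = 11
  c_5 = (0)·(-118) + 0·67 + (-2)·(-101) + (-1)·(199) + 0·52 + 0·429 = 3
  c_6 = (4)·(-118) + (-30)·(67) + (2)·(-101) + 13·199 + (-6)·(52) + 1·429 = 20
Writing each c_i in base p = 3:
  c_1 = 1 = 1·3^0
  c_2 = 15 = 0·3^0 + 2·3^1 + 1·3^2
  c_3 = 5 = 2·3^0 + 1·3^1
  c_4 = 11 = 2·3^0 + 0·3^1 + 1·3^2
  c_5 = 3 = 0·3^0 + 1·3^1
  c_6 = 20 = 2·3^0 + 0·3^1 + 2·3^2
λ_0 = (1, 0, 2, 2, 0, 2)
λ_1 = (0, 2, 1, 0, 1, 0)
λ_2 = (0, 1, 0, 1, 0, 2)

((1, 0, 2, 2, 0, 2), (0, 2, 1, 0, 1, 0), (0, 1, 0, 1, 0, 2))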